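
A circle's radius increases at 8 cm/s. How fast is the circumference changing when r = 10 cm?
16π cm/s

C = 2πr
dC/dt = 2π · dr/dt = 2π · 8 = 16π cm/s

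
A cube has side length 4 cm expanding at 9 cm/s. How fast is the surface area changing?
432 cm²/s

A = 6s²
dA/dt = 12s · ds/dt = 12·4·9 = 432 cm²/s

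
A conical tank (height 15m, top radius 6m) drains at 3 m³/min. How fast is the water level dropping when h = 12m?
25/(192π) ≈ 0.04145 m/min

r/h = 6/15, so r = (2/5)h
V = (1/3)πr²h = (1/3)π((2/5)h)²h = (4/75)πh³
dV/dh = (4/25)πh²
dh/dt = (dV/dt)/(dV/dh) = -3/((4/25)π·12²) = -25/(192π) m/min
The level is dropping at 25/(192π) ≈ 0.04145 m/min.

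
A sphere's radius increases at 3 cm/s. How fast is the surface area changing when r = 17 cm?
408π cm²/s

S = 4πr²
dS/dt = dS/dr · dr/dt = 8πr · 3
At r = 17: dS/dt = 408π cm²/s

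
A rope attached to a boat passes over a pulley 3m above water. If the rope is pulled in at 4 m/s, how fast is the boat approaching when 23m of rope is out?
23√130/65 ≈ 4.034 m/s

rope² = x² + 3²
x = √(23² - 3²) = 2√130
dx/dt = (rope/x) · d(rope)/dt = (23/(2√130)) · (-4) = -23√130/65 m/s
The boat approaches at 23√130/65 ≈ 4.034 m/s.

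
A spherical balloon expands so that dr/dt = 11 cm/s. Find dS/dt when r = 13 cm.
1144π cm²/s

S = 4πr²
dS/dt = dS/dr · dr/dt = 8πr · 11
At r = 13: dS/dt = 1144π cm²/s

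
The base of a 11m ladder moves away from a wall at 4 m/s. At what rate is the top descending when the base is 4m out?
16√105/105 ≈ 1.561 m/s

x² + y² = 11²
2x·dx/dt + 2y·dy/dt = 0
dy/dt = -x/y · dx/dt = -4/√105 · 4 = -16√105/105 m/s
The top is descending at 16√105/105 ≈ 1.561 m/s.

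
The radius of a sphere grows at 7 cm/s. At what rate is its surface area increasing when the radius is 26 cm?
1456π cm²/s

S = 4πr²
dS/dt = dS/dr · dr/dt = 8πr · 7
At r = 26: dS/dt = 1456π cm²/s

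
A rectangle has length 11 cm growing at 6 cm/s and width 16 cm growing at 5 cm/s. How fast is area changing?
151 cm²/s

A = lw
dA/dt = w·dl/dt + l·dw/dt = 16·6 + 11·5 = 151 cm²/s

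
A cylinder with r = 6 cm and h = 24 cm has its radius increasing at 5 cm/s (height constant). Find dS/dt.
360π cm²/s

S = 2πrh + 2πr² (lateral + bases)
dS/dt = (2πh + 4πr)·dr/dt = (2π·24 + 4π·6)·5
= 360π cm²/s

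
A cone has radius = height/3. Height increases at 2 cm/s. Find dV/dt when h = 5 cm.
50π/9 cm³/s

V = (1/3)π(h/3)²h = πh³/27
dV/dt = πh²/9 · 2
At h = 5: dV/dt = 50π/9 cm³/s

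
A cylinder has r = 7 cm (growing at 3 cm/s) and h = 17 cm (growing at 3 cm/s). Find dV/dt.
861π cm³/s

V = πr²h
dV/dt = 2πrh·dr/dt + πr²·dh/dt
= 2π(7)(17)(3) + π(7)²(3)
= 861π cm³/s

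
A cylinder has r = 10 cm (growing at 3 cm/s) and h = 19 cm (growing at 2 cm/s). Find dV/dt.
1340π cm³/s

V = πr²h
dV/dt = 2πrh·dr/dt + πr²·dh/dt
= 2π(10)(19)(3) + π(10)²(2)
= 1340π cm³/s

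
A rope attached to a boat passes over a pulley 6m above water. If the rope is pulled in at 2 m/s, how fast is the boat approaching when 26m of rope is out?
13√10/20 ≈ 2.055 m/s

rope² = x² + 6²
x = √(26² - 6²) = 8√10
dx/dt = (rope/x) · d(rope)/dt = (26/(8√10)) · (-2) = -13√10/20 m/s
The boat approaches at 13√10/20 ≈ 2.055 m/s.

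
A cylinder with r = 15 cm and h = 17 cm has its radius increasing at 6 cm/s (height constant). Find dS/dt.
564π cm²/s

S = 2πrh + 2πr² (lateral + bases)
dS/dt = (2πh + 4πr)·dr/dt = (2π·17 + 4π·15)·6
= 564π cm²/s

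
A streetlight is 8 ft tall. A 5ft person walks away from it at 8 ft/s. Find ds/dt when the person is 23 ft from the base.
40/3 ft/s

By similar triangles: 8/(x+s) = 5/s
Solving: s = 5x/3
ds/dt = 5/3 · dx/dt = 5/3 · 8 = 40/3 ft/s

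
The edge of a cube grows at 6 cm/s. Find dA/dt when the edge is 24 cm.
1728 cm²/s

A = 6s²
dA/dt = 12s · ds/dt = 12·24·6 = 1728 cm²/s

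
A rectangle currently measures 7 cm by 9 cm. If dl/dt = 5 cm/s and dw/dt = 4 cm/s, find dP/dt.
18 cm/s

P = 2(l + w)
dP/dt = 2(dl/dt + dw/dt) = 2(5 + 4) = 18 cm/s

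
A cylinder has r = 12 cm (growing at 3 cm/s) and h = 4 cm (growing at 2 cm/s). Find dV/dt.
576π cm³/s

V = πr²h
dV/dt = 2πrh·dr/dt + πr²·dh/dt
= 2π(12)(4)(3) + π(12)²(2)
= 576π cm³/s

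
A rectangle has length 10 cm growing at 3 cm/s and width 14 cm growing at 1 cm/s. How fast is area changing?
52 cm²/s

A = lw
dA/dt = w·dl/dt + l·dw/dt = 14·3 + 10·1 = 52 cm²/s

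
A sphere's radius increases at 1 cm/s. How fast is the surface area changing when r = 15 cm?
120π cm²/s

S = 4πr²
dS/dt = dS/dr · dr/dt = 8πr · 1
At r = 15: dS/dt = 120π cm²/s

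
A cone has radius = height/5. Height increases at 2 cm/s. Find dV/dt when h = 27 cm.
1458π/25 cm³/s

V = (1/3)π(h/5)²h = πh³/75
dV/dt = πh²/25 · 2
At h = 27: dV/dt = 1458π/25 cm³/s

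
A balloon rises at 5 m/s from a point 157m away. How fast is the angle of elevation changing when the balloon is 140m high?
0.017741 rad/s

tan(θ) = y/157
sec²(θ) · dθ/dt = (1/157) · dy/dt
dθ/dt = cos²(θ)/157 · 5 = 157/(157² + 140²) · 5
dθ/dt = 0.017741 rad/s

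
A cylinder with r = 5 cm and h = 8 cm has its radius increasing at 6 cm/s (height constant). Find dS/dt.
216π cm²/s

S = 2πrh + 2πr² (lateral + bases)
dS/dt = (2πh + 4πr)·dr/dt = (2π·8 + 4π·5)·6
= 216π cm²/s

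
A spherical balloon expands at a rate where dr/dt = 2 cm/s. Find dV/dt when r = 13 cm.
1352π cm³/s

V = (4/3)πr³
dV/dt = dV/dr · dr/dt = 4πr² · 2
At r = 13: dV/dt = 1352π cm³/s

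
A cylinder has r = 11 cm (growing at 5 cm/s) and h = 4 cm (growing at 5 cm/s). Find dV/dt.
1045π cm³/s

V = πr²h
dV/dt = 2πrh·dr/dt + πr²·dh/dt
= 2π(11)(4)(5) + π(11)²(5)
= 1045π cm³/s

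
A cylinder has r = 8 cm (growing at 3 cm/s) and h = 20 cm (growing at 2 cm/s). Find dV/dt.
1088π cm³/s

V = πr²h
dV/dt = 2πrh·dr/dt + πr²·dh/dt
= 2π(8)(20)(3) + π(8)²(2)
= 1088π cm³/s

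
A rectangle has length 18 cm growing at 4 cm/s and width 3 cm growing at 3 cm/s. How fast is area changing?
66 cm²/s

A = lw
dA/dt = w·dl/dt + l·dw/dt = 3·4 + 18·3 = 66 cm²/s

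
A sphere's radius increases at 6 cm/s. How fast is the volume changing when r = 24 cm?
13824π cm³/s

V = (4/3)πr³
dV/dt = dV/dr · dr/dt = 4πr² · 6
At r = 24: dV/dt = 13824π cm³/s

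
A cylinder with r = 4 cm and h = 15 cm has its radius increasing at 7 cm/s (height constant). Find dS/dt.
322π cm²/s

S = 2πrh + 2πr² (lateral + bases)
dS/dt = (2πh + 4πr)·dr/dt = (2π·15 + 4π·4)·7
= 322π cm²/s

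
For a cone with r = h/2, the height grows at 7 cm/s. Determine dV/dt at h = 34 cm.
2023π cm³/s

V = (1/3)π(h/2)²h = πh³/12
dV/dt = πh²/4 · 7
At h = 34: dV/dt = 2023π cm³/s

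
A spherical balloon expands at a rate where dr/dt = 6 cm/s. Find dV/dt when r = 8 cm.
1536π cm³/s

V = (4/3)πr³
dV/dt = dV/dr · dr/dt = 4πr² · 6
At r = 8: dV/dt = 1536π cm³/s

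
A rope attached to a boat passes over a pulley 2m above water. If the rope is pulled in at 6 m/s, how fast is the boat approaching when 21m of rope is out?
126√437/437 ≈ 6.027 m/s

rope² = x² + 2²
x = √(21² - 2²) = √437
dx/dt = (rope/x) · d(rope)/dt = (21/√437) · (-6) = -126√437/437 m/s
The boat approaches at 126√437/437 ≈ 6.027 m/s.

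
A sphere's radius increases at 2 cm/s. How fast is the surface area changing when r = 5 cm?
80π cm²/s

S = 4πr²
dS/dt = dS/dr · dr/dt = 8πr · 2
At r = 5: dS/dt = 80π cm²/s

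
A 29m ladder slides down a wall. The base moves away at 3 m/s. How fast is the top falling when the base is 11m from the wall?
11√5/20 ≈ 1.23 m/s

x² + y² = 29²
2x·dx/dt + 2y·dy/dt = 0
dy/dt = -x/y · dx/dt = -11/(12√5) · 3 = -11√5/20 m/s
The top is descending at 11√5/20 ≈ 1.23 m/s.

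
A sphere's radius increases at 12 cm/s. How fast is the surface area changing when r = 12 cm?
1152π cm²/s

S = 4πr²
dS/dt = dS/dr · dr/dt = 8πr · 12
At r = 12: dS/dt = 1152π cm²/s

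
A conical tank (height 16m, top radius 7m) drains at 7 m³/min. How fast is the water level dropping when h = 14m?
64/(343π) ≈ 0.05939 m/min

r/h = 7/16, so r = (7/16)h
V = (1/3)πr²h = (1/3)π((7/16)h)²h = (49/768)πh³
dV/dh = (49/256)πh²
dh/dt = (dV/dt)/(dV/dh) = -7/((49/256)π·14²) = -64/(343π) m/min
The level is dropping at 64/(343π) ≈ 0.05939 m/min.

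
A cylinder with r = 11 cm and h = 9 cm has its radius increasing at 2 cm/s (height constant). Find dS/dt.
124π cm²/s

S = 2πrh + 2πr² (lateral + bases)
dS/dt = (2πh + 4πr)·dr/dt = (2π·9 + 4π·11)·2
= 124π cm²/s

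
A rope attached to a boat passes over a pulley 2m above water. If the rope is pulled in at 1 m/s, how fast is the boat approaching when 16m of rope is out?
8√7/21 ≈ 1.008 m/s

rope² = x² + 2²
x = √(16² - 2²) = 6√7
dx/dt = (rope/x) · d(rope)/dt = (16/(6√7)) · (-1) = -8√7/21 m/s
The boat approaches at 8√7/21 ≈ 1.008 m/s.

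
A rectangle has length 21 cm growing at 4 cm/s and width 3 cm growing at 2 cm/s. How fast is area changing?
54 cm²/s

A = lw
dA/dt = w·dl/dt + l·dw/dt = 3·4 + 21·2 = 54 cm²/s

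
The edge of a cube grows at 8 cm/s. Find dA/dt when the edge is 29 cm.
2784 cm²/s

A = 6s²
dA/dt = 12s · ds/dt = 12·29·8 = 2784 cm²/s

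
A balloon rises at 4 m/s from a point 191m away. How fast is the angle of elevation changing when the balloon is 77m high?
0.018015 rad/s

tan(θ) = y/191
sec²(θ) · dθ/dt = (1/191) · dy/dt
dθ/dt = cos²(θ)/191 · 4 = 191/(191² + 77²) · 4
dθ/dt = 0.018015 rad/s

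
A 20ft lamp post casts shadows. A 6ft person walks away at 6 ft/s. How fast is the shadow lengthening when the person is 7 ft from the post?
18/7 ft/s

By similar triangles: 20/(x+s) = 6/s
Solving: s = 6x/14
ds/dt = 6/14 · dx/dt = 3/7 · 6 = 18/7 ft/s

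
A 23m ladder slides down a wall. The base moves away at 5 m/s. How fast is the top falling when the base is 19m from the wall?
95√42/84 ≈ 7.329 m/s

x² + y² = 23²
2x·dx/dt + 2y·dy/dt = 0
dy/dt = -x/y · dx/dt = -19/(2√42) · 5 = -95√42/84 m/s
The top is descending at 95√42/84 ≈ 7.329 m/s.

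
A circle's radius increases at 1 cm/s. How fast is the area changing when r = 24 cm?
48π cm²/s

A = πr²
dA/dt = 2πr · dr/dt = 2π(24)(1) = 48π cm²/s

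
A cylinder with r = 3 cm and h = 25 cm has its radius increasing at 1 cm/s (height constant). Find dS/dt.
62π cm²/s

S = 2πrh + 2πr² (lateral + bases)
dS/dt = (2πh + 4πr)·dr/dt = (2π·25 + 4π·3)·1
= 62π cm²/s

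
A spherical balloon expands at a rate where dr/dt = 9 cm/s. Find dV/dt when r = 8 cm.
2304π cm³/s

V = (4/3)πr³
dV/dt = dV/dr · dr/dt = 4πr² · 9
At r = 8: dV/dt = 2304π cm³/s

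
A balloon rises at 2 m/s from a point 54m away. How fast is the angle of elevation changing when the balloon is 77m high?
0.01221 rad/s

tan(θ) = y/54
sec²(θ) · dθ/dt = (1/54) · dy/dt
dθ/dt = cos²(θ)/54 · 2 = 54/(54² + 77²) · 2
dθ/dt = 0.01221 rad/s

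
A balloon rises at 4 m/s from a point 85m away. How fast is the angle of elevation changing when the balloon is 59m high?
0.031758 rad/s

tan(θ) = y/85
sec²(θ) · dθ/dt = (1/85) · dy/dt
dθ/dt = cos²(θ)/85 · 4 = 85/(85² + 59²) · 4
dθ/dt = 0.031758 rad/s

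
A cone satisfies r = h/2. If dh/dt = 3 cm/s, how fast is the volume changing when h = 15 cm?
675π/4 cm³/s

V = (1/3)π(h/2)²h = πh³/12
dV/dt = πh²/4 · 3
At h = 15: dV/dt = 675π/4 cm³/s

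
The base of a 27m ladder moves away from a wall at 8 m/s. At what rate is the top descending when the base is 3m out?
2√5/5 ≈ 0.8944 m/s

x² + y² = 27²
2x·dx/dt + 2y·dy/dt = 0
dy/dt = -x/y · dx/dt = -3/(12√5) · 8 = -2√5/5 m/s
The top is descending at 2√5/5 ≈ 0.8944 m/s.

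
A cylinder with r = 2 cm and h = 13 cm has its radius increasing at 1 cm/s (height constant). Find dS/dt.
34π cm²/s

S = 2πrh + 2πr² (lateral + bases)
dS/dt = (2πh + 4πr)·dr/dt = (2π·13 + 4π·2)·1
= 34π cm²/s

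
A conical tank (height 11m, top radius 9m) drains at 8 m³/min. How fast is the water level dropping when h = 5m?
968/(2025π) ≈ 0.1522 m/min

r/h = 9/11, so r = (9/11)h
V = (1/3)πr²h = (1/3)π((9/11)h)²h = (27/121)πh³
dV/dh = (81/121)πh²
dh/dt = (dV/dt)/(dV/dh) = -8/((81/121)π·5²) = -968/(2025π) m/min
The level is dropping at 968/(2025π) ≈ 0.1522 m/min.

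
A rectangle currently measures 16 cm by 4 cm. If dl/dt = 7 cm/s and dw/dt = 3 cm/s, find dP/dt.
20 cm/s

P = 2(l + w)
dP/dt = 2(dl/dt + dw/dt) = 2(7 + 3) = 20 cm/s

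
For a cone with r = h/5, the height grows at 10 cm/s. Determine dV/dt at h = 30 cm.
360π cm³/s

V = (1/3)π(h/5)²h = πh³/75
dV/dt = πh²/25 · 10
At h = 30: dV/dt = 360π cm³/s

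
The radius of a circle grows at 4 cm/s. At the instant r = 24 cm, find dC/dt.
8π cm/s

C = 2πr
dC/dt = 2π · dr/dt = 2π · 4 = 8π cm/s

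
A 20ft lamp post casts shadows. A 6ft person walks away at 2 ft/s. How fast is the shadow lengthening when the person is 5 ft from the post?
6/7 ft/s

By similar triangles: 20/(x+s) = 6/s
Solving: s = 6x/14
ds/dt = 6/14 · dx/dt = 3/7 · 2 = 6/7 ft/s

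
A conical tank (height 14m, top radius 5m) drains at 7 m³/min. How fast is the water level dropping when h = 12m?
343/(900π) ≈ 0.1213 m/min

r/h = 5/14, so r = (5/14)h
V = (1/3)πr²h = (1/3)π((5/14)h)²h = (25/588)πh³
dV/dh = (25/196)πh²
dh/dt = (dV/dt)/(dV/dh) = -7/((25/196)π·12²) = -343/(900π) m/min
The level is dropping at 343/(900π) ≈ 0.1213 m/min.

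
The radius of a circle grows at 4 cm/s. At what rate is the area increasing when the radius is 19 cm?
152π cm²/s

A = πr²
dA/dt = 2πr · dr/dt = 2π(19)(4) = 152π cm²/s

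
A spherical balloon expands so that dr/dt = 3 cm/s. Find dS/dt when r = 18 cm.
432π cm²/s

S = 4πr²
dS/dt = dS/dr · dr/dt = 8πr · 3
At r = 18: dS/dt = 432π cm²/s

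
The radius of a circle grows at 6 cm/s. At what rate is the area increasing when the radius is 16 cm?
192π cm²/s

A = πr²
dA/dt = 2πr · dr/dt = 2π(16)(6) = 192π cm²/s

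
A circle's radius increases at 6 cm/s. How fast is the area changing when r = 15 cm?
180π cm²/s

A = πr²
dA/dt = 2πr · dr/dt = 2π(15)(6) = 180π cm²/s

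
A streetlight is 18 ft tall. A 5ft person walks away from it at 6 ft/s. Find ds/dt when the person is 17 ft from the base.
30/13 ft/s

By similar triangles: 18/(x+s) = 5/s
Solving: s = 5x/13
ds/dt = 5/13 · dx/dt = 5/13 · 6 = 30/13 ft/s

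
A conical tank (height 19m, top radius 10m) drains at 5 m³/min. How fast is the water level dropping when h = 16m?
361/(5120π) ≈ 0.02244 m/min

r/h = 10/19, so r = (10/19)h
V = (1/3)πr²h = (1/3)π((10/19)h)²h = (100/1083)πh³
dV/dh = (100/361)πh²
dh/dt = (dV/dt)/(dV/dh) = -5/((100/361)π·16²) = -361/(5120π) m/min
The level is dropping at 361/(5120π) ≈ 0.02244 m/min.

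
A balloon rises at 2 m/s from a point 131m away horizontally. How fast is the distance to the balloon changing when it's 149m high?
149√39362/19681 ≈ 1.502 m/s

z² = 131² + y²
z = √(131² + 149²) = √39362
dz/dt = y/z · dy/dt = 149/√39362 · 2 = 149√39362/19681 ≈ 1.502 m/s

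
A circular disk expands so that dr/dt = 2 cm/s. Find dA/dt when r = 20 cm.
80π cm²/s

A = πr²
dA/dt = 2πr · dr/dt = 2π(20)(2) = 80π cm²/s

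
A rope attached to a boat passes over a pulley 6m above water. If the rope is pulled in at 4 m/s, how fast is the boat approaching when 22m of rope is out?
11√7/7 ≈ 4.158 m/s

rope² = x² + 6²
x = √(22² - 6²) = 8√7
dx/dt = (rope/x) · d(rope)/dt = (22/(8√7)) · (-4) = -11√7/7 m/s
The boat approaches at 11√7/7 ≈ 4.158 m/s.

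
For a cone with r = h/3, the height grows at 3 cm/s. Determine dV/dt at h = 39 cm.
507π cm³/s

V = (1/3)π(h/3)²h = πh³/27
dV/dt = πh²/9 · 3
At h = 39: dV/dt = 507π cm³/s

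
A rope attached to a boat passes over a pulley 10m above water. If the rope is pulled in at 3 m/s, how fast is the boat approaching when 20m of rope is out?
2√3 ≈ 3.464 m/s

rope² = x² + 10²
x = √(20² - 10²) = 10√3
dx/dt = (rope/x) · d(rope)/dt = (20/(10√3)) · (-3) = -2√3 m/s
The boat approaches at 2√3 ≈ 3.464 m/s.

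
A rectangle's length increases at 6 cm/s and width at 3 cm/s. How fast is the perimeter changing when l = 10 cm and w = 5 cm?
18 cm/s

P = 2(l + w)
dP/dt = 2(dl/dt + dw/dt) = 2(6 + 3) = 18 cm/s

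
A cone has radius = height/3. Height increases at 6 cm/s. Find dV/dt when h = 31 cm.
1922π/3 cm³/s

V = (1/3)π(h/3)²h = πh³/27
dV/dt = πh²/9 · 6
At h = 31: dV/dt = 1922π/3 cm³/s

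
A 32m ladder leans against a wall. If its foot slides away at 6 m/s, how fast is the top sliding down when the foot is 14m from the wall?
14√23/23 ≈ 2.919 m/s

x² + y² = 32²
2x·dx/dt + 2y·dy/dt = 0
dy/dt = -x/y · dx/dt = -14/(6√23) · 6 = -14√23/23 m/s
The top is descending at 14√23/23 ≈ 2.919 m/s.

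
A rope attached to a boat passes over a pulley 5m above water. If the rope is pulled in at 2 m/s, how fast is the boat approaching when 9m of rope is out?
9√14/14 ≈ 2.405 m/s

rope² = x² + 5²
x = √(9² - 5²) = 2√14
dx/dt = (rope/x) · d(rope)/dt = (9/(2√14)) · (-2) = -9√14/14 m/s
The boat approaches at 9√14/14 ≈ 2.405 m/s.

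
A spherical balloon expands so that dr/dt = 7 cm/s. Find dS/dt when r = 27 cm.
1512π cm²/s

S = 4πr²
dS/dt = dS/dr · dr/dt = 8πr · 7
At r = 27: dS/dt = 1512π cm²/s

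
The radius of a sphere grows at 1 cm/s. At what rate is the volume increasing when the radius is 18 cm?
1296π cm³/s

V = (4/3)πr³
dV/dt = dV/dr · dr/dt = 4πr² · 1
At r = 18: dV/dt = 1296π cm³/s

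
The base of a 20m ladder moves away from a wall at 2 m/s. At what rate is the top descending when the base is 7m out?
14√39/117 ≈ 0.7473 m/s

x² + y² = 20²
2x·dx/dt + 2y·dy/dt = 0
dy/dt = -x/y · dx/dt = -7/(3√39) · 2 = -14√39/117 m/s
The top is descending at 14√39/117 ≈ 0.7473 m/s.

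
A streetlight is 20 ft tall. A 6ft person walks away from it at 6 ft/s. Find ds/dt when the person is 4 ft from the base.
18/7 ft/s

By similar triangles: 20/(x+s) = 6/s
Solving: s = 6x/14
ds/dt = 6/14 · dx/dt = 3/7 · 6 = 18/7 ft/s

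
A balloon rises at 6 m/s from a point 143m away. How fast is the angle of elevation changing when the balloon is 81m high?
0.031766 rad/s

tan(θ) = y/143
sec²(θ) · dθ/dt = (1/143) · dy/dt
dθ/dt = cos²(θ)/143 · 6 = 143/(143² + 81²) · 6
dθ/dt = 0.031766 rad/s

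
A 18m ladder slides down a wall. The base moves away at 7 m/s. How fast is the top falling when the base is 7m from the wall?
49√11/55 ≈ 2.955 m/s

x² + y² = 18²
2x·dx/dt + 2y·dy/dt = 0
dy/dt = -x/y · dx/dt = -7/(5√11) · 7 = -49√11/55 m/s
The top is descending at 49√11/55 ≈ 2.955 m/s.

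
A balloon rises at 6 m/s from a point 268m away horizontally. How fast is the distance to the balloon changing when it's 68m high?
51√4778/2389 ≈ 1.476 m/s

z² = 268² + y²
z = √(268² + 68²) = 4√4778
dz/dt = y/z · dy/dt = 68/(4√4778) · 6 = 51√4778/2389 ≈ 1.476 m/s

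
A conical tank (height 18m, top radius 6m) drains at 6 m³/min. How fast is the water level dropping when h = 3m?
6/π ≈ 1.91 m/min

r/h = 6/18, so r = (1/3)h
V = (1/3)πr²h = (1/3)π((1/3)h)²h = (1/27)πh³
dV/dh = (1/9)πh²
dh/dt = (dV/dt)/(dV/dh) = -6/((1/9)π·3²) = -6/π m/min
The level is dropping at 6/π ≈ 1.91 m/min.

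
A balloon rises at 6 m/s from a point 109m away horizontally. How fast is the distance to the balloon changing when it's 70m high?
420√16781/16781 ≈ 3.242 m/s

z² = 109² + y²
z = √(109² + 70²) = √16781
dz/dt = y/z · dy/dt = 70/√16781 · 6 = 420√16781/16781 ≈ 3.242 m/s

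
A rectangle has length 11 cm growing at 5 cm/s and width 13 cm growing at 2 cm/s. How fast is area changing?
87 cm²/s

A = lw
dA/dt = w·dl/dt + l·dw/dt = 13·5 + 11·2 = 87 cm²/s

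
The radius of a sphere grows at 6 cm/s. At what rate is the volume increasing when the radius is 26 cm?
16224π cm³/s

V = (4/3)πr³
dV/dt = dV/dr · dr/dt = 4πr² · 6
At r = 26: dV/dt = 16224π cm³/s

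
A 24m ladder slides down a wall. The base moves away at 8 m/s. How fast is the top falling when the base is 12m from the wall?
8√3/3 ≈ 4.619 m/s

x² + y² = 24²
2x·dx/dt + 2y·dy/dt = 0
dy/dt = -x/y · dx/dt = -12/(12√3) · 8 = -8√3/3 m/s
The top is descending at 8√3/3 ≈ 4.619 m/s.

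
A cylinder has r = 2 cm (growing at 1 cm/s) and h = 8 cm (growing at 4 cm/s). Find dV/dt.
48π cm³/s

V = πr²h
dV/dt = 2πrh·dr/dt + πr²·dh/dt
= 2π(2)(8)(1) + π(2)²(4)
= 48π cm³/s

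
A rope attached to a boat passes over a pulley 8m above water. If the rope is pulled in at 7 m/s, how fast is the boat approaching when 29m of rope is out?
29√777/111 ≈ 7.283 m/s

rope² = x² + 8²
x = √(29² - 8²) = √777
dx/dt = (rope/x) · d(rope)/dt = (29/√777) · (-7) = -29√777/111 m/s
The boat approaches at 29√777/111 ≈ 7.283 m/s.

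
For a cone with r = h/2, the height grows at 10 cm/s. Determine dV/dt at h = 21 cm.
2205π/2 cm³/s

V = (1/3)π(h/2)²h = πh³/12
dV/dt = πh²/4 · 10
At h = 21: dV/dt = 2205π/2 cm³/s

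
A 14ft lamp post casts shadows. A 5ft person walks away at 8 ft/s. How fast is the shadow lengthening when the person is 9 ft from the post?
40/9 ft/s

By similar triangles: 14/(x+s) = 5/s
Solving: s = 5x/9
ds/dt = 5/9 · dx/dt = 5/9 · 8 = 40/9 ft/s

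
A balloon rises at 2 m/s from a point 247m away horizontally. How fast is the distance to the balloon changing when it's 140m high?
280√80609/80609 ≈ 0.9862 m/s

z² = 247² + y²
z = √(247² + 140²) = √80609
dz/dt = y/z · dy/dt = 140/√80609 · 2 = 280√80609/80609 ≈ 0.9862 m/s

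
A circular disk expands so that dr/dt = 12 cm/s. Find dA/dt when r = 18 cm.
432π cm²/s

A = πr²
dA/dt = 2πr · dr/dt = 2π(18)(12) = 432π cm²/s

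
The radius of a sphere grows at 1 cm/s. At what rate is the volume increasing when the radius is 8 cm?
256π cm³/s

V = (4/3)πr³
dV/dt = dV/dr · dr/dt = 4πr² · 1
At r = 8: dV/dt = 256π cm³/s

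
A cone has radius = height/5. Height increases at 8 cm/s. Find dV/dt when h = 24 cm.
4608π/25 cm³/s

V = (1/3)π(h/5)²h = πh³/75
dV/dt = πh²/25 · 8
At h = 24: dV/dt = 4608π/25 cm³/s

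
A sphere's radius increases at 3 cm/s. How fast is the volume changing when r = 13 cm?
2028π cm³/s

V = (4/3)πr³
dV/dt = dV/dr · dr/dt = 4πr² · 3
At r = 13: dV/dt = 2028π cm³/s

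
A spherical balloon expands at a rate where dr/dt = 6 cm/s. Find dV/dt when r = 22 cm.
11616π cm³/s

V = (4/3)πr³
dV/dt = dV/dr · dr/dt = 4πr² · 6
At r = 22: dV/dt = 11616π cm³/s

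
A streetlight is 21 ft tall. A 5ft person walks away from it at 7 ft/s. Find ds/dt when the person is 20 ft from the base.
35/16 ft/s

By similar triangles: 21/(x+s) = 5/s
Solving: s = 5x/16
ds/dt = 5/16 · dx/dt = 5/16 · 7 = 35/16 ft/s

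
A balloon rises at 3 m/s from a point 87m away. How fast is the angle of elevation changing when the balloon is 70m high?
0.020932 rad/s

tan(θ) = y/87
sec²(θ) · dθ/dt = (1/87) · dy/dt
dθ/dt = cos²(θ)/87 · 3 = 87/(87² + 70²) · 3
dθ/dt = 0.020932 rad/s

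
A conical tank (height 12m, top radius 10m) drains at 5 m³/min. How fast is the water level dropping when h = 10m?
9/(125π) ≈ 0.02292 m/min

r/h = 10/12, so r = (5/6)h
V = (1/3)πr²h = (1/3)π((5/6)h)²h = (25/108)πh³
dV/dh = (25/36)πh²
dh/dt = (dV/dt)/(dV/dh) = -5/((25/36)π·10²) = -9/(125π) m/min
The level is dropping at 9/(125π) ≈ 0.02292 m/min.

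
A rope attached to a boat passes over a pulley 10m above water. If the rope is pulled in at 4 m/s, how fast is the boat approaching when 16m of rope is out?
32√39/39 ≈ 5.124 m/s

rope² = x² + 10²
x = √(16² - 10²) = 2√39
dx/dt = (rope/x) · d(rope)/dt = (16/(2√39)) · (-4) = -32√39/39 m/s
The boat approaches at 32√39/39 ≈ 5.124 m/s.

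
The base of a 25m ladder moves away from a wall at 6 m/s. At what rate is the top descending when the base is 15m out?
9/2 = 4.5 m/s

x² + y² = 25²
2x·dx/dt + 2y·dy/dt = 0
dy/dt = -x/y · dx/dt = -15/20 · 6 = -9/2 m/s
The top is descending at 9/2 = 4.5 m/s.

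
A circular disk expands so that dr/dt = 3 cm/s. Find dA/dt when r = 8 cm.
48π cm²/s

A = πr²
dA/dt = 2πr · dr/dt = 2π(8)(3) = 48π cm²/s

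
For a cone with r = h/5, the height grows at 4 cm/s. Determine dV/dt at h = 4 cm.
64π/25 cm³/s

V = (1/3)π(h/5)²h = πh³/75
dV/dt = πh²/25 · 4
At h = 4: dV/dt = 64π/25 cm³/s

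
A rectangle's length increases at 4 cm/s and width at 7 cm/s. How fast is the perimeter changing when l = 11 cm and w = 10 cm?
22 cm/s

P = 2(l + w)
dP/dt = 2(dl/dt + dw/dt) = 2(4 + 7) = 22 cm/s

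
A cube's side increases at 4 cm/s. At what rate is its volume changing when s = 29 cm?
10092 cm³/s

V = s³
dV/dt = 3s² · ds/dt = 3·29²·4 = 10092 cm³/s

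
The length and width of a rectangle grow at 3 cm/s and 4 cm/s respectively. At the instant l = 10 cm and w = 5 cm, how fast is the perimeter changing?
14 cm/s

P = 2(l + w)
dP/dt = 2(dl/dt + dw/dt) = 2(3 + 4) = 14 cm/s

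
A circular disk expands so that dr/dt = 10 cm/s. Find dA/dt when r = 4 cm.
80π cm²/s

A = πr²
dA/dt = 2πr · dr/dt = 2π(4)(10) = 80π cm²/s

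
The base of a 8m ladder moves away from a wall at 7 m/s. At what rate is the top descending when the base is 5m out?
35√39/39 ≈ 5.604 m/s

x² + y² = 8²
2x·dx/dt + 2y·dy/dt = 0
dy/dt = -x/y · dx/dt = -5/√39 · 7 = -35√39/39 m/s
The top is descending at 35√39/39 ≈ 5.604 m/s.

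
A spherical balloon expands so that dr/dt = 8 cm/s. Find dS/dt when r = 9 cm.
576π cm²/s

S = 4πr²
dS/dt = dS/dr · dr/dt = 8πr · 8
At r = 9: dS/dt = 576π cm²/s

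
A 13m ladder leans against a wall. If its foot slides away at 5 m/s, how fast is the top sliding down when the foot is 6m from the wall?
30√133/133 ≈ 2.601 m/s

x² + y² = 13²
2x·dx/dt + 2y·dy/dt = 0
dy/dt = -x/y · dx/dt = -6/√133 · 5 = -30√133/133 m/s
The top is descending at 30√133/133 ≈ 2.601 m/s.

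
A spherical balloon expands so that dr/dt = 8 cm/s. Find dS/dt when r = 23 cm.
1472π cm²/s

S = 4πr²
dS/dt = dS/dr · dr/dt = 8πr · 8
At r = 23: dS/dt = 1472π cm²/s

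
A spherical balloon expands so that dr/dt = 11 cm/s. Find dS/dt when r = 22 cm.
1936π cm²/s

S = 4πr²
dS/dt = dS/dr · dr/dt = 8πr · 11
At r = 22: dS/dt = 1936π cm²/s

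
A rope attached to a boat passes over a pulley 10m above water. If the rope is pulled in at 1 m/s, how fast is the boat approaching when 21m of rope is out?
21√341/341 ≈ 1.137 m/s

rope² = x² + 10²
x = √(21² - 10²) = √341
dx/dt = (rope/x) · d(rope)/dt = (21/√341) · (-1) = -21√341/341 m/s
The boat approaches at 21√341/341 ≈ 1.137 m/s.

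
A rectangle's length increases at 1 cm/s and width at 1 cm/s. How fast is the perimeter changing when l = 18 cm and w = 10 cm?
4 cm/s

P = 2(l + w)
dP/dt = 2(dl/dt + dw/dt) = 2(1 + 1) = 4 cm/s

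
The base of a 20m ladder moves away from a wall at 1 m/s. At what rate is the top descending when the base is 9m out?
9√319/319 ≈ 0.5039 m/s

x² + y² = 20²
2x·dx/dt + 2y·dy/dt = 0
dy/dt = -x/y · dx/dt = -9/√319 · 1 = -9√319/319 m/s
The top is descending at 9√319/319 ≈ 0.5039 m/s.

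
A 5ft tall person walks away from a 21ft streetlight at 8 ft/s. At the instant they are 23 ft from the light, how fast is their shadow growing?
5/2 ft/s

By similar triangles: 21/(x+s) = 5/s
Solving: s = 5x/16
ds/dt = 5/16 · dx/dt = 5/16 · 8 = 5/2 ft/s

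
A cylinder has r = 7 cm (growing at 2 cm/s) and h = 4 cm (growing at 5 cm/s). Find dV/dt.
357π cm³/s

V = πr²h
dV/dt = 2πrh·dr/dt + πr²·dh/dt
= 2π(7)(4)(2) + π(7)²(5)
= 357π cm³/s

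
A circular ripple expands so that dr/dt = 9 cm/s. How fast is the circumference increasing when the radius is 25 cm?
18π cm/s

C = 2πr
dC/dt = 2π · dr/dt = 2π · 9 = 18π cm/s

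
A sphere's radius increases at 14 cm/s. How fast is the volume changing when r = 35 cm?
68600π cm³/s

V = (4/3)πr³
dV/dt = dV/dr · dr/dt = 4πr² · 14
At r = 35: dV/dt = 68600π cm³/s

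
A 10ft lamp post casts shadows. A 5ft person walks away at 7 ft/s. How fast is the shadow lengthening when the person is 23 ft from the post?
7 ft/s

By similar triangles: 10/(x+s) = 5/s
Solving: s = 5x/5
ds/dt = 5/5 · dx/dt = 1 · 7 = 7 ft/s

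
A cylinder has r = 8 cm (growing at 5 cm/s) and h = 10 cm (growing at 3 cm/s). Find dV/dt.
992π cm³/s

V = πr²h
dV/dt = 2πrh·dr/dt + πr²·dh/dt
= 2π(8)(10)(5) + π(8)²(3)
= 992π cm³/s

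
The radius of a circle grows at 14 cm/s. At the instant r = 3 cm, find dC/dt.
28π cm/s

C = 2πr
dC/dt = 2π · dr/dt = 2π · 14 = 28π cm/s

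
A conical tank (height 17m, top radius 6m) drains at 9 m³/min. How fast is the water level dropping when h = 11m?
289/(484π) ≈ 0.1901 m/min

r/h = 6/17, so r = (6/17)h
V = (1/3)πr²h = (1/3)π((6/17)h)²h = (12/289)πh³
dV/dh = (36/289)πh²
dh/dt = (dV/dt)/(dV/dh) = -9/((36/289)π·11²) = -289/(484π) m/min
The level is dropping at 289/(484π) ≈ 0.1901 m/min.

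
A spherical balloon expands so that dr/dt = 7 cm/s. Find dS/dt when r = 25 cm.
1400π cm²/s

S = 4πr²
dS/dt = dS/dr · dr/dt = 8πr · 7
At r = 25: dS/dt = 1400π cm²/s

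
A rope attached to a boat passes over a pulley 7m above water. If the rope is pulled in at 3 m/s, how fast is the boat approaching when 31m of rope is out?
31√57/76 ≈ 3.08 m/s

rope² = x² + 7²
x = √(31² - 7²) = 4√57
dx/dt = (rope/x) · d(rope)/dt = (31/(4√57)) · (-3) = -31√57/76 m/s
The boat approaches at 31√57/76 ≈ 3.08 m/s.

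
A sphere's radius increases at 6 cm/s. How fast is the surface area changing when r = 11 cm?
528π cm²/s

S = 4πr²
dS/dt = dS/dr · dr/dt = 8πr · 6
At r = 11: dS/dt = 528π cm²/s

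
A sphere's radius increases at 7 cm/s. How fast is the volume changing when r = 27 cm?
20412π cm³/s

V = (4/3)πr³
dV/dt = dV/dr · dr/dt = 4πr² · 7
At r = 27: dV/dt = 20412π cm³/s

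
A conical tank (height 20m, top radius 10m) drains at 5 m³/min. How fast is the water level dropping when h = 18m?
5/(81π) ≈ 0.01965 m/min

r/h = 10/20, so r = (1/2)h
V = (1/3)πr²h = (1/3)π((1/2)h)²h = (1/12)πh³
dV/dh = (1/4)πh²
dh/dt = (dV/dt)/(dV/dh) = -5/((1/4)π·18²) = -5/(81π) m/min
The level is dropping at 5/(81π) ≈ 0.01965 m/min.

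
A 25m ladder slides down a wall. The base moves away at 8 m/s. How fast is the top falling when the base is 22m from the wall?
176√141/141 ≈ 14.82 m/s

x² + y² = 25²
2x·dx/dt + 2y·dy/dt = 0
dy/dt = -x/y · dx/dt = -22/√141 · 8 = -176√141/141 m/s
The top is descending at 176√141/141 ≈ 14.82 m/s.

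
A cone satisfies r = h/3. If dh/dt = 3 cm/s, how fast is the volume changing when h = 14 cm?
196π/3 cm³/s

V = (1/3)π(h/3)²h = πh³/27
dV/dt = πh²/9 · 3
At h = 14: dV/dt = 196π/3 cm³/s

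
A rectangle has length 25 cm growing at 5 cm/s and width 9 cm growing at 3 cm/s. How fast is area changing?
120 cm²/s

A = lw
dA/dt = w·dl/dt + l·dw/dt = 9·5 + 25·3 = 120 cm²/s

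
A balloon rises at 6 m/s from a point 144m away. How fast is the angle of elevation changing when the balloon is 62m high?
0.035151 rad/s

tan(θ) = y/144
sec²(θ) · dθ/dt = (1/144) · dy/dt
dθ/dt = cos²(θ)/144 · 6 = 144/(144² + 62²) · 6
dθ/dt = 0.035151 rad/s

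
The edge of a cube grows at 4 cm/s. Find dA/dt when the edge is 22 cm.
1056 cm²/s

A = 6s²
dA/dt = 12s · ds/dt = 12·22·4 = 1056 cm²/s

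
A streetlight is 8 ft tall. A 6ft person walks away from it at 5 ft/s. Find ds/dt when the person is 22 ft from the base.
15 ft/s

By similar triangles: 8/(x+s) = 6/s
Solving: s = 6x/2
ds/dt = 6/2 · dx/dt = 3 · 5 = 15 ft/s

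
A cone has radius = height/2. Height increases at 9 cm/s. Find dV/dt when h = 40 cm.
3600π cm³/s

V = (1/3)π(h/2)²h = πh³/12
dV/dt = πh²/4 · 9
At h = 40: dV/dt = 3600π cm³/s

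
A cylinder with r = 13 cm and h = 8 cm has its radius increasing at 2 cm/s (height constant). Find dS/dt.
136π cm²/s

S = 2πrh + 2πr² (lateral + bases)
dS/dt = (2πh + 4πr)·dr/dt = (2π·8 + 4π·13)·2
= 136π cm²/s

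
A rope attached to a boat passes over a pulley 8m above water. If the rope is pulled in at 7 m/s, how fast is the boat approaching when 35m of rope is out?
245√129/387 ≈ 7.19 m/s

rope² = x² + 8²
x = √(35² - 8²) = 3√129
dx/dt = (rope/x) · d(rope)/dt = (35/(3√129)) · (-7) = -245√129/387 m/s
The boat approaches at 245√129/387 ≈ 7.19 m/s.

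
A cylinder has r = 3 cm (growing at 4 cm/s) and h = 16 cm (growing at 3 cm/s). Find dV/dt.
411π cm³/s

V = πr²h
dV/dt = 2πrh·dr/dt + πr²·dh/dt
= 2π(3)(16)(4) + π(3)²(3)
= 411π cm³/s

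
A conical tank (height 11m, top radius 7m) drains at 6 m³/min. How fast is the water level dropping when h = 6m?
121/(294π) ≈ 0.131 m/min

r/h = 7/11, so r = (7/11)h
V = (1/3)πr²h = (1/3)π((7/11)h)²h = (49/363)πh³
dV/dh = (49/121)πh²
dh/dt = (dV/dt)/(dV/dh) = -6/((49/121)π·6²) = -121/(294π) m/min
The level is dropping at 121/(294π) ≈ 0.131 m/min.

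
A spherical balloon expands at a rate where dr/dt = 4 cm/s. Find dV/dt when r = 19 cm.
5776π cm³/s

V = (4/3)πr³
dV/dt = dV/dr · dr/dt = 4πr² · 4
At r = 19: dV/dt = 5776π cm³/s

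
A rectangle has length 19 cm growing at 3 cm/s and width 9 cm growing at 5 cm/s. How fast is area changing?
122 cm²/s

A = lw
dA/dt = w·dl/dt + l·dw/dt = 9·3 + 19·5 = 122 cm²/s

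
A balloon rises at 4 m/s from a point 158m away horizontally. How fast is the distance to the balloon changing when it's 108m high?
216√9157/9157 ≈ 2.257 m/s

z² = 158² + y²
z = √(158² + 108²) = 2√9157
dz/dt = y/z · dy/dt = 108/(2√9157) · 4 = 216√9157/9157 ≈ 2.257 m/s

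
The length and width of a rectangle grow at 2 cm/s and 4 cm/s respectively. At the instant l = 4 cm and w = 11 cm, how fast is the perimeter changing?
12 cm/s

P = 2(l + w)
dP/dt = 2(dl/dt + dw/dt) = 2(2 + 4) = 12 cm/s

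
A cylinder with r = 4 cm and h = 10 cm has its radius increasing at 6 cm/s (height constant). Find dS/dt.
216π cm²/s

S = 2πrh + 2πr² (lateral + bases)
dS/dt = (2πh + 4πr)·dr/dt = (2π·10 + 4π·4)·6
= 216π cm²/s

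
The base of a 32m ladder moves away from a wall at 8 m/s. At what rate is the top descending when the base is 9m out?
72√943/943 ≈ 2.345 m/s

x² + y² = 32²
2x·dx/dt + 2y·dy/dt = 0
dy/dt = -x/y · dx/dt = -9/√943 · 8 = -72√943/943 m/s
The top is descending at 72√943/943 ≈ 2.345 m/s.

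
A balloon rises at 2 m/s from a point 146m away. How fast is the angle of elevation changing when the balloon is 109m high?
0.008796 rad/s

tan(θ) = y/146
sec²(θ) · dθ/dt = (1/146) · dy/dt
dθ/dt = cos²(θ)/146 · 2 = 146/(146² + 109²) · 2
dθ/dt = 0.008796 rad/s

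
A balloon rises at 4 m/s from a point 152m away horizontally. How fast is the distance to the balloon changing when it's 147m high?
588√44713/44713 ≈ 2.781 m/s

z² = 152² + y²
z = √(152² + 147²) = √44713
dz/dt = y/z · dy/dt = 147/√44713 · 4 = 588√44713/44713 ≈ 2.781 m/s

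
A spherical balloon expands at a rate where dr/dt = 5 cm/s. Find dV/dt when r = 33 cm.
21780π cm³/s

V = (4/3)πr³
dV/dt = dV/dr · dr/dt = 4πr² · 5
At r = 33: dV/dt = 21780π cm³/s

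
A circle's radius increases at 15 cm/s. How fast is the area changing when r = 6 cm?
180π cm²/s

A = πr²
dA/dt = 2πr · dr/dt = 2π(6)(15) = 180π cm²/s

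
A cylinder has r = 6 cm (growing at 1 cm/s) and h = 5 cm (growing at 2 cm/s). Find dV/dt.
132π cm³/s

V = πr²h
dV/dt = 2πrh·dr/dt + πr²·dh/dt
= 2π(6)(5)(1) + π(6)²(2)
= 132π cm³/s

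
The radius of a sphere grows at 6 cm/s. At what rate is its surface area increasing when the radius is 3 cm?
144π cm²/s

S = 4πr²
dS/dt = dS/dr · dr/dt = 8πr · 6
At r = 3: dS/dt = 144π cm²/s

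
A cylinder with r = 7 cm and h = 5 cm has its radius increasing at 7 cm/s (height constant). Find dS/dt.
266π cm²/s

S = 2πrh + 2πr² (lateral + bases)
dS/dt = (2πh + 4πr)·dr/dt = (2π·5 + 4π·7)·7
= 266π cm²/s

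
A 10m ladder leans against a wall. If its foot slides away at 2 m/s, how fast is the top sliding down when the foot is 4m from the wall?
4√21/21 ≈ 0.8729 m/s

x² + y² = 10²
2x·dx/dt + 2y·dy/dt = 0
dy/dt = -x/y · dx/dt = -4/(2√21) · 2 = -4√21/21 m/s
The top is descending at 4√21/21 ≈ 0.8729 m/s.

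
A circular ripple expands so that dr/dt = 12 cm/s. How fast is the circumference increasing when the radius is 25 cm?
24π cm/s

C = 2πr
dC/dt = 2π · dr/dt = 2π · 12 = 24π cm/s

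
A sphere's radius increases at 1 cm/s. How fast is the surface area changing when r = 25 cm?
200π cm²/s

S = 4πr²
dS/dt = dS/dr · dr/dt = 8πr · 1
At r = 25: dS/dt = 200π cm²/s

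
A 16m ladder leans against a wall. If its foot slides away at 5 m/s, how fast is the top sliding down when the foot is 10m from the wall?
25√39/39 ≈ 4.003 m/s

x² + y² = 16²
2x·dx/dt + 2y·dy/dt = 0
dy/dt = -x/y · dx/dt = -10/(2√39) · 5 = -25√39/39 m/s
The top is descending at 25√39/39 ≈ 4.003 m/s.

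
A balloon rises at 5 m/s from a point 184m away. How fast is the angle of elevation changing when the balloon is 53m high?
0.025092 rad/s

tan(θ) = y/184
sec²(θ) · dθ/dt = (1/184) · dy/dt
dθ/dt = cos²(θ)/184 · 5 = 184/(184² + 53²) · 5
dθ/dt = 0.025092 rad/s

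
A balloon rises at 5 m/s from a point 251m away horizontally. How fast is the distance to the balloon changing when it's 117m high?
117√76690/15338 ≈ 2.112 m/s

z² = 251² + y²
z = √(251² + 117²) = √76690
dz/dt = y/z · dy/dt = 117/√76690 · 5 = 117√76690/15338 ≈ 2.112 m/s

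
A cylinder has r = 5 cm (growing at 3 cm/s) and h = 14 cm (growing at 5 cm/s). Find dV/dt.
545π cm³/s

V = πr²h
dV/dt = 2πrh·dr/dt + πr²·dh/dt
= 2π(5)(14)(3) + π(5)²(5)
= 545π cm³/s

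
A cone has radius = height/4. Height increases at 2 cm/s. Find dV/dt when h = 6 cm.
9π/2 cm³/s

V = (1/3)π(h/4)²h = πh³/48
dV/dt = πh²/16 · 2
At h = 6: dV/dt = 9π/2 cm³/s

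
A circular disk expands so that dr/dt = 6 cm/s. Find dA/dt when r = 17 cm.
204π cm²/s

A = πr²
dA/dt = 2πr · dr/dt = 2π(17)(6) = 204π cm²/s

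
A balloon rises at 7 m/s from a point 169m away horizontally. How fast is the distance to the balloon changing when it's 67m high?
469√1322/6610 ≈ 2.58 m/s

z² = 169² + y²
z = √(169² + 67²) = 5√1322
dz/dt = y/z · dy/dt = 67/(5√1322) · 7 = 469√1322/6610 ≈ 2.58 m/s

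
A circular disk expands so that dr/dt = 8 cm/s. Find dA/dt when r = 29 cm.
464π cm²/s

A = πr²
dA/dt = 2πr · dr/dt = 2π(29)(8) = 464π cm²/s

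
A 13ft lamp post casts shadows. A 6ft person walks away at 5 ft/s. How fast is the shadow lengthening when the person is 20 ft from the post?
30/7 ft/s

By similar triangles: 13/(x+s) = 6/s
Solving: s = 6x/7
ds/dt = 6/7 · dx/dt = 6/7 · 5 = 30/7 ft/s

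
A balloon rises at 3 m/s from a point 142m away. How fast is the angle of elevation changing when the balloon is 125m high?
0.011903 rad/s

tan(θ) = y/142
sec²(θ) · dθ/dt = (1/142) · dy/dt
dθ/dt = cos²(θ)/142 · 3 = 142/(142² + 125²) · 3
dθ/dt = 0.011903 rad/s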